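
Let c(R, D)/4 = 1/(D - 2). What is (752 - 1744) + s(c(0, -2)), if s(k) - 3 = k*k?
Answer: -988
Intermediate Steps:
c(R, D) = 4/(-2 + D) (c(R, D) = 4/(D - 2) = 4/(-2 + D))
s(k) = 3 + k² (s(k) = 3 + k*k = 3 + k²)
(752 - 1744) + s(c(0, -2)) = (752 - 1744) + (3 + (4/(-2 - 2))²) = -992 + (3 + (4/(-4))²) = -992 + (3 + (4*(-¼))²) = -992 + (3 + (-1)²) = -992 + (3 + 1) = -992 + 4 = -988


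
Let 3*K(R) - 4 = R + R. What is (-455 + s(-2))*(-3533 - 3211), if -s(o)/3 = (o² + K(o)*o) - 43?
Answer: 2279472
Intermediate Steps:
K(R) = 4/3 + 2*R/3 (K(R) = 4/3 + (R + R)/3 = 4/3 + (2*R)/3 = 4/3 + 2*R/3)
s(o) = 129 - 3*o² - 3*o*(4/3 + 2*o/3) (s(o) = -3*((o² + (4/3 + 2*o/3)*o) - 43) = -3*((o² + o*(4/3 + 2*o/3)) - 43) = -3*(-43 + o² + o*(4/3 + 2*o/3)) = 129 - 3*o² - 3*o*(4/3 + 2*o/3))
(-455 + s(-2))*(-3533 - 3211) = (-455 + (129 - 5*(-2)² - 4*(-2)))*(-3533 - 3211) = (-455 + (129 - 5*4 + 8))*(-6744) = (-455 + (129 - 20 + 8))*(-6744) = (-455 + 117)*(-6744) = -338*(-6744) = 2279472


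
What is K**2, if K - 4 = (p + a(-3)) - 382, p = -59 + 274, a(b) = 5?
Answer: 24964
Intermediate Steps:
p = 215
K = -158 (K = 4 + ((215 + 5) - 382) = 4 + (220 - 382) = 4 - 162 = -158)
K**2 = (-158)**2 = 24964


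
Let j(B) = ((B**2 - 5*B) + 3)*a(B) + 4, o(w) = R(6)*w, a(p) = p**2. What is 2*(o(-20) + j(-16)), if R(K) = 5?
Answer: 173376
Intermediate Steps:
o(w) = 5*w
j(B) = 4 + B**2*(3 + B**2 - 5*B) (j(B) = ((B**2 - 5*B) + 3)*B**2 + 4 = (3 + B**2 - 5*B)*B**2 + 4 = B**2*(3 + B**2 - 5*B) + 4 = 4 + B**2*(3 + B**2 - 5*B))
2*(o(-20) + j(-16)) = 2*(5*(-20) + (4 + (-16)**4 - 5*(-16)**3 + 3*(-16)**2)) = 2*(-100 + (4 + 65536 - 5*(-4096) + 3*256)) = 2*(-100 + (4 + 65536 + 20480 + 768)) = 2*(-100 + 86788) = 2*86688 = 173376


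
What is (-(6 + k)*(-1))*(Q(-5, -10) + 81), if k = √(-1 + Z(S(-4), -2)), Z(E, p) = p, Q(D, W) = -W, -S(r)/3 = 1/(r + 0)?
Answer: 546 + 91*I*√3 ≈ 546.0 + 157.62*I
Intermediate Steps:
S(r) = -3/r (S(r) = -3/(r + 0) = -3/r)
k = I*√3 (k = √(-1 - 2) = √(-3) = I*√3 ≈ 1.732*I)
(-(6 + k)*(-1))*(Q(-5, -10) + 81) = (-(6 + I*√3)*(-1))*(-1*(-10) + 81) = (-(-6 - I*√3))*(10 + 81) = (6 + I*√3)*91 = 546 + 91*I*√3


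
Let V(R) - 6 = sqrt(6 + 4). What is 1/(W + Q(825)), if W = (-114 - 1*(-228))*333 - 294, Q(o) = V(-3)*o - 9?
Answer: 14203/602906877 - 275*sqrt(10)/602906877 ≈ 2.2115e-5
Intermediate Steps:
V(R) = 6 + sqrt(10) (V(R) = 6 + sqrt(6 + 4) = 6 + sqrt(10))
Q(o) = -9 + o*(6 + sqrt(10)) (Q(o) = (6 + sqrt(10))*o - 9 = o*(6 + sqrt(10)) - 9 = -9 + o*(6 + sqrt(10)))
W = 37668 (W = (-114 + 228)*333 - 294 = 114*333 - 294 = 37962 - 294 = 37668)
1/(W + Q(825)) = 1/(37668 + (-9 + 825*(6 + sqrt(10)))) = 1/(37668 + (-9 + (4950 + 825*sqrt(10)))) = 1/(37668 + (4941 + 825*sqrt(10))) = 1/(42609 + 825*sqrt(10))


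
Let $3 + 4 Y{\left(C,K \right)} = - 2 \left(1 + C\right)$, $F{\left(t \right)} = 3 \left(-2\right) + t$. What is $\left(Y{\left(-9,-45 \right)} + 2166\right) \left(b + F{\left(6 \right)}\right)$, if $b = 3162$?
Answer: $\frac{13718337}{2} \approx 6.8592 \cdot 10^{6}$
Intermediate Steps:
$F{\left(t \right)} = -6 + t$
$Y{\left(C,K \right)} = - \frac{5}{4} - \frac{C}{2}$ ($Y{\left(C,K \right)} = - \frac{3}{4} + \frac{\left(-2\right) \left(1 + C\right)}{4} = - \frac{3}{4} + \frac{-2 - 2 C}{4} = - \frac{3}{4} - \left(\frac{1}{2} + \frac{C}{2}\right) = - \frac{5}{4} - \frac{C}{2}$)
$\left(Y{\left(-9,-45 \right)} + 2166\right) \left(b + F{\left(6 \right)}\right) = \left(\left(- \frac{5}{4} - - \frac{9}{2}\right) + 2166\right) \left(3162 + \left(-6 + 6\right)\right) = \left(\left(- \frac{5}{4} + \frac{9}{2}\right) + 2166\right) \left(3162 + 0\right) = \left(\frac{13}{4} + 2166\right) 3162 = \frac{8677}{4} \cdot 3162 = \frac{13718337}{2}$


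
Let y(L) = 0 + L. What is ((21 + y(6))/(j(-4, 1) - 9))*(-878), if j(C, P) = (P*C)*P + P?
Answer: 3951/2 ≈ 1975.5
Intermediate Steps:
y(L) = L
j(C, P) = P + C*P**2 (j(C, P) = (C*P)*P + P = C*P**2 + P = P + C*P**2)
((21 + y(6))/(j(-4, 1) - 9))*(-878) = ((21 + 6)/(1*(1 - 4*1) - 9))*(-878) = (27/(1*(1 - 4) - 9))*(-878) = (27/(1*(-3) - 9))*(-878) = (27/(-3 - 9))*(-878) = (27/(-12))*(-878) = (27*(-1/12))*(-878) = -9/4*(-878) = 3951/2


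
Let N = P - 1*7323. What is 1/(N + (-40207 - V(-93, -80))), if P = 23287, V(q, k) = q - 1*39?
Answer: -1/24111 ≈ -4.1475e-5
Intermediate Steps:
V(q, k) = -39 + q (V(q, k) = q - 39 = -39 + q)
N = 15964 (N = 23287 - 1*7323 = 23287 - 7323 = 15964)
1/(N + (-40207 - V(-93, -80))) = 1/(15964 + (-40207 - (-39 - 93))) = 1/(15964 + (-40207 - 1*(-132))) = 1/(15964 + (-40207 + 132)) = 1/(15964 - 40075) = 1/(-24111) = -1/24111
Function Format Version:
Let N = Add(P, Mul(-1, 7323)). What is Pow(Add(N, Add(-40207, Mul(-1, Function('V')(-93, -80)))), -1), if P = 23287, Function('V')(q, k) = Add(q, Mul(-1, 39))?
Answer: Rational(-1, 24111) ≈ -4.1475e-5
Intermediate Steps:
Function('V')(q, k) = Add(-39, q) (Function('V')(q, k) = Add(q, -39) = Add(-39, q))
N = 15964 (N = Add(23287, Mul(-1, 7323)) = Add(23287, -7323) = 15964)
Pow(Add(N, Add(-40207, Mul(-1, Function('V')(-93, -80)))), -1) = Pow(Add(15964, Add(-40207, Mul(-1, Add(-39, -93)))), -1) = Pow(Add(15964, Add(-40207, Mul(-1, -132))), -1) = Pow(Add(15964, Add(-40207, 132)), -1) = Pow(Add(15964, -40075), -1) = Pow(-24111, -1) = Rational(-1, 24111)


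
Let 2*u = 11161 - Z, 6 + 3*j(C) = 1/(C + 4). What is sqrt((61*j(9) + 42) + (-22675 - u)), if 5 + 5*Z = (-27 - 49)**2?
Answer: I*sqrt(1055453685)/195 ≈ 166.6*I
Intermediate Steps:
j(C) = -2 + 1/(3*(4 + C)) (j(C) = -2 + 1/(3*(C + 4)) = -2 + 1/(3*(4 + C)))
Z = 5771/5 (Z = -1 + (-27 - 49)**2/5 = -1 + (1/5)*(-76)**2 = -1 + (1/5)*5776 = -1 + 5776/5 = 5771/5 ≈ 1154.2)
u = 25017/5 (u = (11161 - 1*5771/5)/2 = (11161 - 5771/5)/2 = (1/2)*(50034/5) = 25017/5 ≈ 5003.4)
sqrt((61*j(9) + 42) + (-22675 - u)) = sqrt((61*((-23 - 6*9)/(3*(4 + 9))) + 42) + (-22675 - 1*25017/5)) = sqrt((61*((1/3)*(-23 - 54)/13) + 42) + (-22675 - 25017/5)) = sqrt((61*((1/3)*(1/13)*(-77)) + 42) - 138392/5) = sqrt((61*(-77/39) + 42) - 138392/5) = sqrt((-4697/39 + 42) - 138392/5) = sqrt(-3059/39 - 138392/5) = sqrt(-5412583/195) = I*sqrt(1055453685)/195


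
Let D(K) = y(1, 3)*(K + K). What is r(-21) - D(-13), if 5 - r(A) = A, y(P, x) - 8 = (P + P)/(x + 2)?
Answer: 1222/5 ≈ 244.40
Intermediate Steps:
y(P, x) = 8 + 2*P/(2 + x) (y(P, x) = 8 + (P + P)/(x + 2) = 8 + (2*P)/(2 + x) = 8 + 2*P/(2 + x))
r(A) = 5 - A
D(K) = 84*K/5 (D(K) = (2*(8 + 1 + 4*3)/(2 + 3))*(K + K) = (2*(8 + 1 + 12)/5)*(2*K) = (2*(⅕)*21)*(2*K) = 42*(2*K)/5 = 84*K/5)
r(-21) - D(-13) = (5 - 1*(-21)) - 84*(-13)/5 = (5 + 21) - 1*(-1092/5) = 26 + 1092/5 = 1222/5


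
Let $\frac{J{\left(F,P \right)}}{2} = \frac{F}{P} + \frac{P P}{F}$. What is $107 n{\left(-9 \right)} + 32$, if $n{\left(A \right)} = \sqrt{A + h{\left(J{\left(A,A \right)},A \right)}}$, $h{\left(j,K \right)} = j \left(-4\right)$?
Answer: $32 + 107 \sqrt{55} \approx 825.53$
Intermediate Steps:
$J{\left(F,P \right)} = \frac{2 F}{P} + \frac{2 P^{2}}{F}$ ($J{\left(F,P \right)} = 2 \left(\frac{F}{P} + \frac{P P}{F}\right) = 2 \left(\frac{F}{P} + \frac{P^{2}}{F}\right) = \frac{2 F}{P} + \frac{2 P^{2}}{F}$)
$h{\left(j,K \right)} = - 4 j$
$n{\left(A \right)} = \sqrt{-8 - 7 A}$ ($n{\left(A \right)} = \sqrt{A - 4 \left(\frac{2 A}{A} + \frac{2 A^{2}}{A}\right)} = \sqrt{A - 4 \left(2 + 2 A\right)} = \sqrt{A - \left(8 + 8 A\right)} = \sqrt{-8 - 7 A}$)
$107 n{\left(-9 \right)} + 32 = 107 \sqrt{-8 - -63} + 32 = 107 \sqrt{-8 + 63} + 32 = 107 \sqrt{55} + 32 = 32 + 107 \sqrt{55}$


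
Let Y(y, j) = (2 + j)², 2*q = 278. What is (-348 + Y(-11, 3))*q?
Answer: -44897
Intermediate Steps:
q = 139 (q = (½)*278 = 139)
(-348 + Y(-11, 3))*q = (-348 + (2 + 3)²)*139 = (-348 + 5²)*139 = (-348 + 25)*139 = -323*139 = -44897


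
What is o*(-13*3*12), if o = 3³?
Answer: -12636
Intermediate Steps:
o = 27
o*(-13*3*12) = 27*(-13*3*12) = 27*(-39*12) = 27*(-468) = -12636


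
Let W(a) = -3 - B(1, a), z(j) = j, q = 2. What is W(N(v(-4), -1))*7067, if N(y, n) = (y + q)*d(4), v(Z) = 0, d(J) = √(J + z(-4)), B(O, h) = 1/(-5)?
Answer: -98938/5 ≈ -19788.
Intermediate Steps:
B(O, h) = -⅕
d(J) = √(-4 + J) (d(J) = √(J - 4) = √(-4 + J))
N(y, n) = 0 (N(y, n) = (y + 2)*√(-4 + 4) = (2 + y)*√0 = (2 + y)*0 = 0)
W(a) = -14/5 (W(a) = -3 - 1*(-⅕) = -3 + ⅕ = -14/5)
W(N(v(-4), -1))*7067 = -14/5*7067 = -98938/5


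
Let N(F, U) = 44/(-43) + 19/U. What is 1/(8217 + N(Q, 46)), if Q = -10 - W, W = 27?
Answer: 1978/16252019 ≈ 0.00012171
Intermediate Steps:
Q = -37 (Q = -10 - 1*27 = -10 - 27 = -37)
N(F, U) = -44/43 + 19/U (N(F, U) = 44*(-1/43) + 19/U = -44/43 + 19/U)
1/(8217 + N(Q, 46)) = 1/(8217 + (-44/43 + 19/46)) = 1/(8217 - 1207/1978) = 1/(16252019/1978) = 1978/16252019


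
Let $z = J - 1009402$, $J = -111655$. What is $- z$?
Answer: $1121057$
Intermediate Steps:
$z = -1121057$ ($z = -111655 - 1009402 = -1121057$)
$- z = \left(-1\right) \left(-1121057\right) = 1121057$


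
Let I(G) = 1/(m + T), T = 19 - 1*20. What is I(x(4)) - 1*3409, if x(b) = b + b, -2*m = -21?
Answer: -64769/19 ≈ -3408.9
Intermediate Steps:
T = -1 (T = 19 - 20 = -1)
m = 21/2 (m = -½*(-21) = 21/2 ≈ 10.500)
x(b) = 2*b
I(G) = 2/19 (I(G) = 1/(21/2 - 1) = 1/(19/2) = 2/19)
I(x(4)) - 1*3409 = 2/19 - 1*3409 = 2/19 - 3409 = -64769/19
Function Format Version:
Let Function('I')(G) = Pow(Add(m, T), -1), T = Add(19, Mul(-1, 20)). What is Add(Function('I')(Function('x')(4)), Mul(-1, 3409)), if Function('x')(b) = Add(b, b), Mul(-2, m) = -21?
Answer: Rational(-64769, 19) ≈ -3408.9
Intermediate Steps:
T = -1 (T = Add(19, -20) = -1)
m = Rational(21, 2) (m = Mul(Rational(-1, 2), -21) = Rational(21, 2) ≈ 10.500)
Function('x')(b) = Mul(2, b)
Function('I')(G) = Rational(2, 19) (Function('I')(G) = Pow(Add(Rational(21, 2), -1), -1) = Pow(Rational(19, 2), -1) = Rational(2, 19))
Add(Function('I')(Function('x')(4)), Mul(-1, 3409)) = Add(Rational(2, 19), Mul(-1, 3409)) = Add(Rational(2, 19), -3409) = Rational(-64769, 19)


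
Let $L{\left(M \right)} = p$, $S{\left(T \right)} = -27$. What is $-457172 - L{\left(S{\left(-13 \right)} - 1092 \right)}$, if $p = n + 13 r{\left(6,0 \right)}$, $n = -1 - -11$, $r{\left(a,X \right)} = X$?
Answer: $-457182$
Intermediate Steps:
$n = 10$ ($n = -1 + 11 = 10$)
$p = 10$ ($p = 10 + 13 \cdot 0 = 10 + 0 = 10$)
$L{\left(M \right)} = 10$
$-457172 - L{\left(S{\left(-13 \right)} - 1092 \right)} = -457172 - 10 = -457182$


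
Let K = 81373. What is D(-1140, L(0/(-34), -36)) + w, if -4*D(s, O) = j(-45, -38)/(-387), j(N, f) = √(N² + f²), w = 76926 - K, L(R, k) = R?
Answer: -4447 + √3469/1548 ≈ -4447.0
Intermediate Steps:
w = -4447 (w = 76926 - 1*81373 = 76926 - 81373 = -4447)
D(s, O) = √3469/1548 (D(s, O) = -√((-45)² + (-38)²)/(4*(-387)) = -√(2025 + 1444)*(-1)/(4*387) = -√3469*(-1)/(4*387) = -(-1)*√3469/1548 = √3469/1548)
D(-1140, L(0/(-34), -36)) + w = √3469/1548 - 4447 = -4447 + √3469/1548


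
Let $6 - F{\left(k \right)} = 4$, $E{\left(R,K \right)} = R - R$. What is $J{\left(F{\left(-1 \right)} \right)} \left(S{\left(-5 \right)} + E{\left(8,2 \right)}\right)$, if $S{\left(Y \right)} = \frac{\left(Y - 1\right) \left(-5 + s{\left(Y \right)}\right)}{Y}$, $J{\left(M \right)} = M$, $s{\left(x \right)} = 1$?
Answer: $- \frac{48}{5} \approx -9.6$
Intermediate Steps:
$E{\left(R,K \right)} = 0$
$F{\left(k \right)} = 2$ ($F{\left(k \right)} = 6 - 4 = 2$)
$S{\left(Y \right)} = \frac{4 - 4 Y}{Y}$ ($S{\left(Y \right)} = \frac{\left(Y - 1\right) \left(-5 + 1\right)}{Y} = \frac{\left(-1 + Y\right) \left(-4\right)}{Y} = \frac{4 - 4 Y}{Y}$)
$J{\left(F{\left(-1 \right)} \right)} \left(S{\left(-5 \right)} + E{\left(8,2 \right)}\right) = 2 \left(\left(-4 + \frac{4}{-5}\right) + 0\right) = 2 \left(\left(-4 + 4 \left(- \frac{1}{5}\right)\right) + 0\right) = 2 \left(\left(-4 - \frac{4}{5}\right) + 0\right) = 2 \left(- \frac{24}{5} + 0\right) = 2 \left(- \frac{24}{5}\right) = - \frac{48}{5}$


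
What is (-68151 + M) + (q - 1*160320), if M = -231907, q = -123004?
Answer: -583382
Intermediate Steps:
(-68151 + M) + (q - 1*160320) = (-68151 - 231907) + (-123004 - 1*160320) = -300058 + (-123004 - 160320) = -300058 - 283324 = -583382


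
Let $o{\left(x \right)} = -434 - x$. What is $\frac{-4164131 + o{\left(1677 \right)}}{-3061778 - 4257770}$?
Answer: $\frac{2083121}{3659774} \approx 0.56919$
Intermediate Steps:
$\frac{-4164131 + o{\left(1677 \right)}}{-3061778 - 4257770} = \frac{-4164131 - 2111}{-3061778 - 4257770} = \frac{-4164131 - 2111}{-7319548} = \left(-4164131 - 2111\right) \left(- \frac{1}{7319548}\right) = \left(-4166242\right) \left(- \frac{1}{7319548}\right) = \frac{2083121}{3659774}$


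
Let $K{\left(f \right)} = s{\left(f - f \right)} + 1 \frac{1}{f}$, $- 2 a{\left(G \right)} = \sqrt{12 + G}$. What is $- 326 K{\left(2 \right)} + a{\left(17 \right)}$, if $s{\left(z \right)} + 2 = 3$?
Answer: $-489 - \frac{\sqrt{29}}{2} \approx -491.69$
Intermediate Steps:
$s{\left(z \right)} = 1$ ($s{\left(z \right)} = -2 + 3 = 1$)
$a{\left(G \right)} = - \frac{\sqrt{12 + G}}{2}$
$K{\left(f \right)} = 1 + \frac{1}{f}$ ($K{\left(f \right)} = 1 + 1 \frac{1}{f} = 1 + \frac{1}{f}$)
$- 326 K{\left(2 \right)} + a{\left(17 \right)} = - 326 \frac{1 + 2}{2} - \frac{\sqrt{12 + 17}}{2} = - 326 \cdot \frac{1}{2} \cdot 3 - \frac{\sqrt{29}}{2} = \left(-326\right) \frac{3}{2} - \frac{\sqrt{29}}{2} = -489 - \frac{\sqrt{29}}{2}$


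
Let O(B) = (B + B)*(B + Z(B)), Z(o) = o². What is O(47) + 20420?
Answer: 232484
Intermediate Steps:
O(B) = 2*B*(B + B²) (O(B) = (B + B)*(B + B²) = (2*B)*(B + B²) = 2*B*(B + B²))
O(47) + 20420 = 2*47²*(1 + 47) + 20420 = 2*2209*48 + 20420 = 212064 + 20420 = 232484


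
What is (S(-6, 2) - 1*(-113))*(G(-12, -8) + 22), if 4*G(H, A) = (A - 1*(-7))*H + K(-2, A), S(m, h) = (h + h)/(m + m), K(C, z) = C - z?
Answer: 8957/3 ≈ 2985.7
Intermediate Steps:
S(m, h) = h/m (S(m, h) = (2*h)/((2*m)) = (2*h)*(1/(2*m)) = h/m)
G(H, A) = -1/2 - A/4 + H*(7 + A)/4 (G(H, A) = ((A - 1*(-7))*H + (-2 - A))/4 = ((A + 7)*H + (-2 - A))/4 = ((7 + A)*H + (-2 - A))/4 = (H*(7 + A) + (-2 - A))/4 = (-2 - A + H*(7 + A))/4 = -1/2 - A/4 + H*(7 + A)/4)
(S(-6, 2) - 1*(-113))*(G(-12, -8) + 22) = (2/(-6) - 1*(-113))*((-1/2 - 1/4*(-8) + (7/4)*(-12) + (1/4)*(-8)*(-12)) + 22) = (2*(-1/6) + 113)*((-1/2 + 2 - 21 + 24) + 22) = (-1/3 + 113)*(9/2 + 22) = (338/3)*(53/2) = 8957/3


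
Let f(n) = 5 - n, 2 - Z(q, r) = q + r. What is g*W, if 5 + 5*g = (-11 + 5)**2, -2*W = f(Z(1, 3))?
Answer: -217/10 ≈ -21.700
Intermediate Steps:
Z(q, r) = 2 - q - r (Z(q, r) = 2 - (q + r) = 2 + (-q - r) = 2 - q - r)
W = -7/2 (W = -(5 - (2 - 1*1 - 1*3))/2 = -(5 - (2 - 1 - 3))/2 = -(5 - 1*(-2))/2 = -(5 + 2)/2 = -1/2*7 = -7/2 ≈ -3.5000)
g = 31/5 (g = -1 + (-11 + 5)**2/5 = -1 + (1/5)*(-6)**2 = -1 + (1/5)*36 = -1 + 36/5 = 31/5 ≈ 6.2000)
g*W = (31/5)*(-7/2) = -217/10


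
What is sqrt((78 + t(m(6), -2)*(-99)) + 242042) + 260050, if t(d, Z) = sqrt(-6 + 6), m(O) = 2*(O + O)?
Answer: 260050 + 2*sqrt(60530) ≈ 2.6054e+5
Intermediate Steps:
m(O) = 4*O (m(O) = 2*(2*O) = 4*O)
t(d, Z) = 0 (t(d, Z) = sqrt(0) = 0)
sqrt((78 + t(m(6), -2)*(-99)) + 242042) + 260050 = sqrt((78 + 0*(-99)) + 242042) + 260050 = sqrt((78 + 0) + 242042) + 260050 = sqrt(78 + 242042) + 260050 = sqrt(242120) + 260050 = 2*sqrt(60530) + 260050 = 260050 + 2*sqrt(60530)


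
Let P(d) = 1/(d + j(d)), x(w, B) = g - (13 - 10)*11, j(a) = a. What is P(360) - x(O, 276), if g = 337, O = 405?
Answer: -218879/720 ≈ -304.00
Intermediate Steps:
x(w, B) = 304 (x(w, B) = 337 - (13 - 10)*11 = 337 - 3*11 = 337 - 1*33 = 337 - 33 = 304)
P(d) = 1/(2*d) (P(d) = 1/(d + d) = 1/(2*d))
P(360) - x(O, 276) = (½)/360 - 1*304 = (½)*(1/360) - 304 = 1/720 - 304 = -218879/720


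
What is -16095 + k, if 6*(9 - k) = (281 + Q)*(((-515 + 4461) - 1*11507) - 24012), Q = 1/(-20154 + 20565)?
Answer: 1803380420/1233 ≈ 1.4626e+6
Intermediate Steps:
Q = 1/411 ≈ 0.0024331
k = 1823225555/1233 (k = 9 - (281 + 1/411)*(((-515 + 4461) - 1*11507) - 24012)/6 = 9 - 57746*((3946 - 11507) - 24012)/1233 = 9 - 57746*(-7561 - 24012)/1233 = 9 - 57746*(-31573)/1233 = 9 - 1/6*(-3646428916/411) = 9 + 1823214458/1233 = 1823225555/1233 ≈ 1.4787e+6)
-16095 + k = -16095 + 1823225555/1233 = 1803380420/1233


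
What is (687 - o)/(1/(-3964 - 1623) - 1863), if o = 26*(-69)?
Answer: -13861347/10408582 ≈ -1.3317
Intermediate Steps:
o = -1794
(687 - o)/(1/(-3964 - 1623) - 1863) = (687 - 1*(-1794))/(1/(-3964 - 1623) - 1863) = (687 + 1794)/(1/(-5587) - 1863) = 2481/(-1/5587 - 1863) = 2481/(-10408582/5587) = 2481*(-5587/10408582) = -13861347/10408582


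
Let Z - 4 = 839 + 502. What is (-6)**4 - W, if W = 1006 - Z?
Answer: 1635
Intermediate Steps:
Z = 1345 (Z = 4 + (839 + 502) = 4 + 1341 = 1345)
W = -339 (W = 1006 - 1*1345 = 1006 - 1345 = -339)
(-6)**4 - W = (-6)**4 - 1*(-339) = 1296 + 339 = 1635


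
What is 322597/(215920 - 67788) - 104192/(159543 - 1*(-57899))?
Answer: 943309785/555346868 ≈ 1.6986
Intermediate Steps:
322597/(215920 - 67788) - 104192/(159543 - 1*(-57899)) = 322597/148132 - 104192/(159543 + 57899) = 322597*(1/148132) - 104192/217442 = 322597/148132 - 104192*1/217442 = 322597/148132 - 52096/108721 = 943309785/555346868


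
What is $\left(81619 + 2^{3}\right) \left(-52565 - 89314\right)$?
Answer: $-11581157133$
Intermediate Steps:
$\left(81619 + 2^{3}\right) \left(-52565 - 89314\right) = \left(81619 + 8\right) \left(-141879\right) = 81627 \left(-141879\right) = -11581157133$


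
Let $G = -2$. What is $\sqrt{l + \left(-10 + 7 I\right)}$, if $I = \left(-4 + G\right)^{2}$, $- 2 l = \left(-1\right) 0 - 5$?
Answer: $\frac{\sqrt{978}}{2} \approx 15.636$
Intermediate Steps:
$l = \frac{5}{2}$ ($l = - \frac{\left(-1\right) 0 - 5}{2} = - \frac{0 - 5}{2} = \left(- \frac{1}{2}\right) \left(-5\right) = \frac{5}{2} \approx 2.5$)
$I = 36$ ($I = \left(-4 - 2\right)^{2} = \left(-6\right)^{2} = 36$)
$\sqrt{l + \left(-10 + 7 I\right)} = \sqrt{\frac{5}{2} + \left(-10 + 7 \cdot 36\right)} = \sqrt{\frac{5}{2} + \left(-10 + 252\right)} = \sqrt{\frac{5}{2} + 242} = \sqrt{\frac{489}{2}} = \frac{\sqrt{978}}{2}$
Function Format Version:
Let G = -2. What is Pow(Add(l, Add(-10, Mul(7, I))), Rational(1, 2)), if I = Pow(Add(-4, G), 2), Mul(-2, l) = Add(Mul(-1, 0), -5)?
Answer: Mul(Rational(1, 2), Pow(978, Rational(1, 2))) ≈ 15.636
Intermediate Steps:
l = Rational(5, 2) (l = Mul(Rational(-1, 2), Add(Mul(-1, 0), -5)) = Mul(Rational(-1, 2), Add(0, -5)) = Mul(Rational(-1, 2), -5) = Rational(5, 2) ≈ 2.5000)
I = 36 (I = Pow(Add(-4, -2), 2) = Pow(-6, 2) = 36)
Pow(Add(l, Add(-10, Mul(7, I))), Rational(1, 2)) = Pow(Add(Rational(5, 2), Add(-10, Mul(7, 36))), Rational(1, 2)) = Pow(Add(Rational(5, 2), Add(-10, 252)), Rational(1, 2)) = Pow(Add(Rational(5, 2), 242), Rational(1, 2)) = Pow(Rational(489, 2), Rational(1, 2)) = Mul(Rational(1, 2), Pow(978, Rational(1, 2)))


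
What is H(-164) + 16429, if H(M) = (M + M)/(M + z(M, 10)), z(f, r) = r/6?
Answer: 8001907/487 ≈ 16431.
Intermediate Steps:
z(f, r) = r/6 (z(f, r) = r*(⅙) = r/6)
H(M) = 2*M/(5/3 + M) (H(M) = (M + M)/(M + (⅙)*10) = (2*M)/(M + 5/3) = (2*M)/(5/3 + M) = 2*M/(5/3 + M))
H(-164) + 16429 = 6*(-164)/(5 + 3*(-164)) + 16429 = 6*(-164)/(5 - 492) + 16429 = 6*(-164)/(-487) + 16429 = 6*(-164)*(-1/487) + 16429 = 984/487 + 16429 = 8001907/487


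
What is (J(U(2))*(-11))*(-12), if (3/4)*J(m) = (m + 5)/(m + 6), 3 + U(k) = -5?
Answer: 264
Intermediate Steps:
U(k) = -8 (U(k) = -3 - 5 = -8)
J(m) = 4*(5 + m)/(3*(6 + m)) (J(m) = 4*((m + 5)/(m + 6))/3 = 4*((5 + m)/(6 + m))/3 = 4*(5 + m)/(3*(6 + m)))
(J(U(2))*(-11))*(-12) = ((4*(5 - 8)/(3*(6 - 8)))*(-11))*(-12) = (((4/3)*(-3)/(-2))*(-11))*(-12) = (((4/3)*(-1/2)*(-3))*(-11))*(-12) = (2*(-11))*(-12) = -22*(-12) = 264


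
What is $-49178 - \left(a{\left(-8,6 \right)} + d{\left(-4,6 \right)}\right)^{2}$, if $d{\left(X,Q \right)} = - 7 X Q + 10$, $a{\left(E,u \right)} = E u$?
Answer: $-66078$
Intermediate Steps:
$d{\left(X,Q \right)} = 10 - 7 Q X$ ($d{\left(X,Q \right)} = - 7 Q X + 10 = 10 - 7 Q X$)
$-49178 - \left(a{\left(-8,6 \right)} + d{\left(-4,6 \right)}\right)^{2} = -49178 - \left(\left(-8\right) 6 - \left(-10 + 42 \left(-4\right)\right)\right)^{2} = -49178 - \left(-48 + \left(10 + 168\right)\right)^{2} = -49178 - \left(-48 + 178\right)^{2} = -49178 - 130^{2} = -49178 - 16900 = -66078$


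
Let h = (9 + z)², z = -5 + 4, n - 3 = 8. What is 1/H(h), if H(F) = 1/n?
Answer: 11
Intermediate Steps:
n = 11 (n = 3 + 8 = 11)
z = -1
h = 64 (h = (9 - 1)² = 8² = 64)
H(F) = 1/11
1/H(h) = 1/(1/11) = 11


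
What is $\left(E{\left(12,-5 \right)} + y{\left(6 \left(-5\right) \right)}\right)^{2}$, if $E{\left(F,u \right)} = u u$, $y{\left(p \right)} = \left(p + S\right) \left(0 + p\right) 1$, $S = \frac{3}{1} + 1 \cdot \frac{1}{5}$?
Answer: $687241$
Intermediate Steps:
$S = \frac{16}{5}$ ($S = 3 \cdot 1 + 1 \cdot \frac{1}{5} = 3 + \frac{1}{5} = \frac{16}{5} \approx 3.2$)
$y{\left(p \right)} = p \left(\frac{16}{5} + p\right)$ ($y{\left(p \right)} = \left(p + \frac{16}{5}\right) \left(0 + p\right) 1 = \left(\frac{16}{5} + p\right) p 1 = \left(\frac{16}{5} + p\right) p = p \left(\frac{16}{5} + p\right)$)
$E{\left(F,u \right)} = u^{2}$
$\left(E{\left(12,-5 \right)} + y{\left(6 \left(-5\right) \right)}\right)^{2} = \left(\left(-5\right)^{2} + \frac{6 \left(-5\right) \left(16 + 5 \cdot 6 \left(-5\right)\right)}{5}\right)^{2} = \left(25 + \frac{1}{5} \left(-30\right) \left(16 + 5 \left(-30\right)\right)\right)^{2} = \left(25 + \frac{1}{5} \left(-30\right) \left(16 - 150\right)\right)^{2} = \left(25 + \frac{1}{5} \left(-30\right) \left(-134\right)\right)^{2} = \left(25 + 804\right)^{2} = 829^{2} = 687241$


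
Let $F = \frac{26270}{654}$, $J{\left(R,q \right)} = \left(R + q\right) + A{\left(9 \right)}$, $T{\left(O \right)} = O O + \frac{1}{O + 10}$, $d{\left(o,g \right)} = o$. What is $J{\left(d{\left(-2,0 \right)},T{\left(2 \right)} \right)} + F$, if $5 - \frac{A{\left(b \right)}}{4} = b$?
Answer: $\frac{34337}{1308} \approx 26.252$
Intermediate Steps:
$A{\left(b \right)} = 20 - 4 b$
$T{\left(O \right)} = O^{2} + \frac{1}{10 + O}$
$J{\left(R,q \right)} = -16 + R + q$ ($J{\left(R,q \right)} = \left(R + q\right) + \left(20 - 36\right) = \left(R + q\right) - 16 = -16 + R + q$)
$F = \frac{13135}{327}$ ($F = 26270 \cdot \frac{1}{654} = \frac{13135}{327} \approx 40.168$)
$J{\left(d{\left(-2,0 \right)},T{\left(2 \right)} \right)} + F = \left(-16 - 2 + \frac{1 + 2^{3} + 10 \cdot 2^{2}}{10 + 2}\right) + \frac{13135}{327} = \left(-16 - 2 + \frac{1 + 8 + 10 \cdot 4}{12}\right) + \frac{13135}{327} = \left(-16 - 2 + \frac{1 + 8 + 40}{12}\right) + \frac{13135}{327} = \left(-16 - 2 + \frac{1}{12} \cdot 49\right) + \frac{13135}{327} = \left(-16 - 2 + \frac{49}{12}\right) + \frac{13135}{327} = - \frac{167}{12} + \frac{13135}{327} = \frac{34337}{1308}$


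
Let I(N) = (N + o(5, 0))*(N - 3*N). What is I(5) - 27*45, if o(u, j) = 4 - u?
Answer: -1255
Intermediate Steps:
I(N) = -2*N*(-1 + N) (I(N) = (N + (4 - 1*5))*(N - 3*N) = (N + (4 - 5))*(-2*N) = (N - 1)*(-2*N) = (-1 + N)*(-2*N) = -2*N*(-1 + N))
I(5) - 27*45 = 2*5*(1 - 1*5) - 27*45 = 2*5*(1 - 5) - 1215 = 2*5*(-4) - 1215 = -40 - 1215 = -1255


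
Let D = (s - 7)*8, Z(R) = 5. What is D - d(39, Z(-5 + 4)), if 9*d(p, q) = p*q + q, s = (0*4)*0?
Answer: -704/9 ≈ -78.222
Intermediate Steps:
s = 0 (s = 0*0 = 0)
d(p, q) = q/9 + p*q/9 (d(p, q) = (p*q + q)/9 = (q + p*q)/9 = q/9 + p*q/9)
D = -56 (D = (0 - 7)*8 = -7*8 = -56)
D - d(39, Z(-5 + 4)) = -56 - 5*(1 + 39)/9 = -56 - 5*40/9 = -56 - 1*200/9 = -56 - 200/9 = -704/9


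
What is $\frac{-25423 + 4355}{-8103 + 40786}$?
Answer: $- \frac{916}{1421} \approx -0.64462$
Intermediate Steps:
$\frac{-25423 + 4355}{-8103 + 40786} = - \frac{21068}{32683} = \left(-21068\right) \frac{1}{32683} = - \frac{916}{1421}$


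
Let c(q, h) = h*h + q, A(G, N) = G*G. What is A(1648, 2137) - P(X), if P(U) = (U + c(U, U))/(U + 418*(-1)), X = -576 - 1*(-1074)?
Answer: 5425583/2 ≈ 2.7128e+6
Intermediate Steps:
A(G, N) = G²
c(q, h) = q + h² (c(q, h) = h² + q = q + h²)
X = 498 (X = -576 + 1074 = 498)
P(U) = (U² + 2*U)/(-418 + U) (P(U) = (U + (U + U²))/(U + 418*(-1)) = (U² + 2*U)/(U - 418) = (U² + 2*U)/(-418 + U))
A(1648, 2137) - P(X) = 1648² - 498*(2 + 498)/(-418 + 498) = 2715904 - 498*500/80 = 2715904 - 1*6225/2 = 2715904 - 6225/2 = 5425583/2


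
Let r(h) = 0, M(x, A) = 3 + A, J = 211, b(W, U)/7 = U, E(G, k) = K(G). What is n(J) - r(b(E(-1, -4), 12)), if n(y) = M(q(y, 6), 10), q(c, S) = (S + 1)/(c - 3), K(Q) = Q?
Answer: 13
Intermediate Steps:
E(G, k) = G
b(W, U) = 7*U
q(c, S) = (1 + S)/(-3 + c)
n(y) = 13 (n(y) = 3 + 10 = 13)
n(J) - r(b(E(-1, -4), 12)) = 13 - 1*0 = 13 + 0 = 13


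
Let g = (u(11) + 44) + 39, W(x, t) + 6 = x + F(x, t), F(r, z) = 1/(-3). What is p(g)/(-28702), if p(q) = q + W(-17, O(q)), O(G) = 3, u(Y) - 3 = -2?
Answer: -91/43053 ≈ -0.0021137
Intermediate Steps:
u(Y) = 1 (u(Y) = 3 - 2 = 1)
F(r, z) = -⅓
W(x, t) = -19/3 + x (W(x, t) = -6 + (x - ⅓) = -6 + (-⅓ + x) = -19/3 + x)
g = 84 (g = (1 + 44) + 39 = 45 + 39 = 84)
p(q) = -70/3 + q (p(q) = q + (-19/3 - 17) = q - 70/3 = -70/3 + q)
p(g)/(-28702) = (-70/3 + 84)/(-28702) = (182/3)*(-1/28702) = -91/43053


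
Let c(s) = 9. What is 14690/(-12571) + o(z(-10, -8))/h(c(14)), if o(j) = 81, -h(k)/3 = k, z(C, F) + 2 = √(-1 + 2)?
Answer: -4031/967 ≈ -4.1686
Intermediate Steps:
z(C, F) = -1 (z(C, F) = -2 + √(-1 + 2) = -2 + √1 = -2 + 1 = -1)
h(k) = -3*k
14690/(-12571) + o(z(-10, -8))/h(c(14)) = 14690/(-12571) + 81/((-3*9)) = 14690*(-1/12571) + 81/(-27) = -1130/967 + 81*(-1/27) = -1130/967 - 3 = -4031/967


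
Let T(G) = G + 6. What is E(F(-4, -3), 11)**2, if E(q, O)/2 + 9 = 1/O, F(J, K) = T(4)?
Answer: 38416/121 ≈ 317.49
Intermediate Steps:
T(G) = 6 + G
F(J, K) = 10 (F(J, K) = 6 + 4 = 10)
E(q, O) = -18 + 2/O
E(F(-4, -3), 11)**2 = (-18 + 2/11)**2 = (-196/11)**2 = 38416/121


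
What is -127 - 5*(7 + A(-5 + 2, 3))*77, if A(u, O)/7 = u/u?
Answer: -5517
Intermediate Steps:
A(u, O) = 7 (A(u, O) = 7*(u/u) = 7*1 = 7)
-127 - 5*(7 + A(-5 + 2, 3))*77 = -127 - 5*(7 + 7)*77 = -127 - 5*14*77 = -127 - 70*77 = -127 - 5390 = -5517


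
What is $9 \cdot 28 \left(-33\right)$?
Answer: $-8316$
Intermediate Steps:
$9 \cdot 28 \left(-33\right) = 252 \left(-33\right) = -8316$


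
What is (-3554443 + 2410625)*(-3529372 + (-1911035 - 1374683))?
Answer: 7795222613620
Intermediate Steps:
(-3554443 + 2410625)*(-3529372 + (-1911035 - 1374683)) = -1143818*(-3529372 - 3285718) = -1143818*(-6815090) = 7795222613620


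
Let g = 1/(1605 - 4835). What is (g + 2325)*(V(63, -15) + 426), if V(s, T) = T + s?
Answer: 1779810513/1615 ≈ 1.1021e+6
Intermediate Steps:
g = -1/3230 (g = 1/(-3230) = -1/3230 ≈ -0.00030960)
(g + 2325)*(V(63, -15) + 426) = (-1/3230 + 2325)*((-15 + 63) + 426) = 7509749*(48 + 426)/3230 = (7509749/3230)*474 = 1779810513/1615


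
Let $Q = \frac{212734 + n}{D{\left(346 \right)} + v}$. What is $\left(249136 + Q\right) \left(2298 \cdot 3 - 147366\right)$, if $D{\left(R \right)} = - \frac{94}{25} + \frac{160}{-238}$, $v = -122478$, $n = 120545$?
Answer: $- \frac{3188029200448311378}{91096309} \approx -3.4996 \cdot 10^{10}$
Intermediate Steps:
$D{\left(R \right)} = - \frac{13186}{2975}$ ($D{\left(R \right)} = \left(-94\right) \frac{1}{25} + 160 \left(- \frac{1}{238}\right) = - \frac{94}{25} - \frac{80}{119} = - \frac{13186}{2975}$)
$Q = - \frac{991505025}{364385236}$ ($Q = \frac{212734 + 120545}{- \frac{13186}{2975} - 122478} = \frac{333279}{- \frac{364385236}{2975}} = 333279 \left(- \frac{2975}{364385236}\right) = - \frac{991505025}{364385236} \approx -2.721$)
$\left(249136 + Q\right) \left(2298 \cdot 3 - 147366\right) = \left(249136 - \frac{991505025}{364385236}\right) \left(2298 \cdot 3 - 147366\right) = \frac{90780488651071 \left(6894 - 147366\right)}{364385236} = \frac{90780488651071}{364385236} \left(-140472\right) = - \frac{3188029200448311378}{91096309}$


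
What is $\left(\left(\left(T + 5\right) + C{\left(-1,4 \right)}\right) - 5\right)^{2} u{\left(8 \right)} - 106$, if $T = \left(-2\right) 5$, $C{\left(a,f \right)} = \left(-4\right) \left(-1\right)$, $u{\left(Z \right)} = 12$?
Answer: $326$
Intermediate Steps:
$C{\left(a,f \right)} = 4$
$T = -10$
$\left(\left(\left(T + 5\right) + C{\left(-1,4 \right)}\right) - 5\right)^{2} u{\left(8 \right)} - 106 = \left(\left(\left(-10 + 5\right) + 4\right) - 5\right)^{2} \cdot 12 - 106 = \left(\left(-5 + 4\right) - 5\right)^{2} \cdot 12 - 106 = \left(-1 - 5\right)^{2} \cdot 12 - 106 = \left(-6\right)^{2} \cdot 12 - 106 = 36 \cdot 12 - 106 = 432 - 106 = 326$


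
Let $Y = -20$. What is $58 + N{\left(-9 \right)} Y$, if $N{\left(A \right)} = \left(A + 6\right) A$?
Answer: $-482$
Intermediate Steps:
$N{\left(A \right)} = A \left(6 + A\right)$ ($N{\left(A \right)} = \left(6 + A\right) A = A \left(6 + A\right)$)
$58 + N{\left(-9 \right)} Y = 58 + - 9 \left(6 - 9\right) \left(-20\right) = 58 + \left(-9\right) \left(-3\right) \left(-20\right) = 58 + 27 \left(-20\right) = 58 - 540 = -482$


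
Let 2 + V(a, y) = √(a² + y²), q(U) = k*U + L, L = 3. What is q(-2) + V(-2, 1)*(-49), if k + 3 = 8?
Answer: 91 - 49*√5 ≈ -18.567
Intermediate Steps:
k = 5 (k = -3 + 8 = 5)
q(U) = 3 + 5*U (q(U) = 5*U + 3 = 3 + 5*U)
V(a, y) = -2 + √(a² + y²)
q(-2) + V(-2, 1)*(-49) = (3 + 5*(-2)) + (-2 + √((-2)² + 1²))*(-49) = (3 - 10) + (-2 + √(4 + 1))*(-49) = -7 + (-2 + √5)*(-49) = -7 + (98 - 49*√5) = 91 - 49*√5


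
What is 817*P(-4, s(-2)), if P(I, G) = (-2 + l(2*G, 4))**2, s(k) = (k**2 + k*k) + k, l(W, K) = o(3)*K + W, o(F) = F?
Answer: 395428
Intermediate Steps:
l(W, K) = W + 3*K (l(W, K) = 3*K + W = W + 3*K)
s(k) = k + 2*k**2 (s(k) = (k**2 + k**2) + k = 2*k**2 + k = k + 2*k**2)
P(I, G) = (10 + 2*G)**2 (P(I, G) = (-2 + (2*G + 3*4))**2 = (-2 + (2*G + 12))**2 = (-2 + (12 + 2*G))**2 = (10 + 2*G)**2)
817*P(-4, s(-2)) = 817*(4*(5 - 2*(1 + 2*(-2)))**2) = 817*(4*(5 - 2*(1 - 4))**2) = 817*(4*(5 - 2*(-3))**2) = 817*(4*(5 + 6)**2) = 817*(4*11**2) = 817*(4*121) = 817*484 = 395428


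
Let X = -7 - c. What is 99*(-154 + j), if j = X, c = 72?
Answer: -23067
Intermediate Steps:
X = -79 (X = -7 - 1*72 = -7 - 72 = -79)
j = -79
99*(-154 + j) = 99*(-154 - 79) = 99*(-233) = -23067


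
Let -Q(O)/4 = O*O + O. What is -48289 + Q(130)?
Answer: -116409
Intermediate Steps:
Q(O) = -4*O - 4*O² (Q(O) = -4*(O*O + O) = -4*(O² + O) = -4*(O + O²) = -4*O - 4*O²)
-48289 + Q(130) = -48289 - 4*130*(1 + 130) = -48289 - 4*130*131 = -48289 - 68120 = -116409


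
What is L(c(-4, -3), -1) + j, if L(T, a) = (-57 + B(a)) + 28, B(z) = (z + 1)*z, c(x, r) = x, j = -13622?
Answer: -13651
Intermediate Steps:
B(z) = z*(1 + z) (B(z) = (1 + z)*z = z*(1 + z))
L(T, a) = -29 + a*(1 + a) (L(T, a) = (-57 + a*(1 + a)) + 28 = -29 + a*(1 + a))
L(c(-4, -3), -1) + j = (-29 - (1 - 1)) - 13622 = (-29 - 1*0) - 13622 = (-29 + 0) - 13622 = -29 - 13622 = -13651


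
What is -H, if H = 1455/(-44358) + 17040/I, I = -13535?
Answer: 51703583/40025702 ≈ 1.2918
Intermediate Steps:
H = -51703583/40025702 (H = 1455/(-44358) + 17040/(-13535) = 1455*(-1/44358) + 17040*(-1/13535) = -485/14786 - 3408/2707 = -51703583/40025702 ≈ -1.2918)
-H = -1*(-51703583/40025702) = 51703583/40025702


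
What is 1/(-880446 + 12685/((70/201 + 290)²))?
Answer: -681177920/599740272454983 ≈ -1.1358e-6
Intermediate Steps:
1/(-880446 + 12685/((70/201 + 290)²)) = 1/(-880446 + 12685/((58360/201)²)) = 1/(-880446 + 12685/(3405889600/40401)) = 1/(-880446 + 12685*(40401/3405889600)) = 1/(-880446 + 102497337/681177920) = 1/(-599740272454983/681177920) = -681177920/599740272454983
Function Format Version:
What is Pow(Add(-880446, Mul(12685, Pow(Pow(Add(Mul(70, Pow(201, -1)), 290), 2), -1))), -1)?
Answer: Rational(-681177920, 599740272454983) ≈ -1.1358e-6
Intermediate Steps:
Pow(Add(-880446, Mul(12685, Pow(Pow(Add(Mul(70, Pow(201, -1)), 290), 2), -1))), -1) = Pow(Add(-880446, Mul(12685, Pow(Pow(Add(Mul(70, Rational(1, 201)), 290), 2), -1))), -1) = Pow(Add(-880446, Mul(12685, Pow(Pow(Add(Rational(70, 201), 290), 2), -1))), -1) = Pow(Add(-880446, Mul(12685, Pow(Pow(Rational(58360, 201), 2), -1))), -1) = Pow(Add(-880446, Mul(12685, Pow(Rational(3405889600, 40401), -1))), -1) = Pow(Add(-880446, Mul(12685, Rational(40401, 3405889600))), -1) = Pow(Add(-880446, Rational(102497337, 681177920)), -1) = Pow(Rational(-599740272454983, 681177920), -1) = Rational(-681177920, 599740272454983)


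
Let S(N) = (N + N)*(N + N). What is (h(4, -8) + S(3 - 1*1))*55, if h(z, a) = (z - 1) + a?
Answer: 605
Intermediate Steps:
S(N) = 4*N² (S(N) = (2*N)*(2*N) = 4*N²)
h(z, a) = -1 + a + z (h(z, a) = (-1 + z) + a = -1 + a + z)
(h(4, -8) + S(3 - 1*1))*55 = ((-1 - 8 + 4) + 4*(3 - 1*1)²)*55 = (-5 + 4*(3 - 1)²)*55 = (-5 + 4*2²)*55 = (-5 + 4*4)*55 = (-5 + 16)*55 = 11*55 = 605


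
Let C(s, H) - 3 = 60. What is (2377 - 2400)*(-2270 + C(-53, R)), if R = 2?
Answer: 50761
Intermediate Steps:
C(s, H) = 63 (C(s, H) = 3 + 60 = 63)
(2377 - 2400)*(-2270 + C(-53, R)) = (2377 - 2400)*(-2270 + 63) = -23*(-2207) = 50761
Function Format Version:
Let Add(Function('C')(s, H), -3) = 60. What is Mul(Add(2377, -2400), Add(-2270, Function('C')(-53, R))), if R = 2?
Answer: 50761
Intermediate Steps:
Function('C')(s, H) = 63 (Function('C')(s, H) = Add(3, 60) = 63)
Mul(Add(2377, -2400), Add(-2270, Function('C')(-53, R))) = Mul(Add(2377, -2400), Add(-2270, 63)) = Mul(-23, -2207) = 50761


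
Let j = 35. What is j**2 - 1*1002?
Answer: 223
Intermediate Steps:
j**2 - 1*1002 = 35**2 - 1*1002 = 1225 - 1002 = 223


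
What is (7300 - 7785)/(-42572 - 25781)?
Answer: 485/68353 ≈ 0.0070955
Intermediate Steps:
(7300 - 7785)/(-42572 - 25781) = -485/(-68353) = -485*(-1/68353) = 485/68353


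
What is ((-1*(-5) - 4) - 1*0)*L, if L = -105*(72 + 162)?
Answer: -24570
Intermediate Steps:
L = -24570 (L = -105*234 = -24570)
((-1*(-5) - 4) - 1*0)*L = ((-1*(-5) - 4) - 1*0)*(-24570) = ((5 - 4) + 0)*(-24570) = (1 + 0)*(-24570) = 1*(-24570) = -24570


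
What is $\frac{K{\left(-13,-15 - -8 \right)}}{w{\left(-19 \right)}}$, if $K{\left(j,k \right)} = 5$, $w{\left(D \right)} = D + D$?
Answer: $- \frac{5}{38} \approx -0.13158$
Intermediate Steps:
$w{\left(D \right)} = 2 D$
$\frac{K{\left(-13,-15 - -8 \right)}}{w{\left(-19 \right)}} = \frac{5}{2 \left(-19\right)} = \frac{5}{-38} = 5 \left(- \frac{1}{38}\right) = - \frac{5}{38}$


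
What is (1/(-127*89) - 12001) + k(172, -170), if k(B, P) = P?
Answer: -137568814/11303 ≈ -12171.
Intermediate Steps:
(1/(-127*89) - 12001) + k(172, -170) = (1/(-127*89) - 12001) - 170 = (1/(-11303) - 12001) - 170 = (-1/11303 - 12001) - 170 = -135647304/11303 - 170 = -137568814/11303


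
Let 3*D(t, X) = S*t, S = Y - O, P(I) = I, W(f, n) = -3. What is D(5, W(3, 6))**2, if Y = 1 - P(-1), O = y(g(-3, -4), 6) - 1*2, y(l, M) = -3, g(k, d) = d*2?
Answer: 1225/9 ≈ 136.11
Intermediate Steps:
g(k, d) = 2*d
O = -5 (O = -3 - 1*2 = -3 - 2 = -5)
Y = 2 (Y = 1 - 1*(-1) = 1 + 1 = 2)
S = 7 (S = 2 - 1*(-5) = 2 + 5 = 7)
D(t, X) = 7*t/3 (D(t, X) = (7*t)/3 = 7*t/3)
D(5, W(3, 6))**2 = ((7/3)*5)**2 = (35/3)**2 = 1225/9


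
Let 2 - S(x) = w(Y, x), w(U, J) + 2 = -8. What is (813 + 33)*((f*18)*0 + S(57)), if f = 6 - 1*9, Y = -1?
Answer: 10152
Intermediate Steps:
w(U, J) = -10 (w(U, J) = -2 - 8 = -10)
f = -3 (f = 6 - 9 = -3)
S(x) = 12 (S(x) = 2 - 1*(-10) = 2 + 10 = 12)
(813 + 33)*((f*18)*0 + S(57)) = (813 + 33)*(-3*18*0 + 12) = 846*(-54*0 + 12) = 846*(0 + 12) = 846*12 = 10152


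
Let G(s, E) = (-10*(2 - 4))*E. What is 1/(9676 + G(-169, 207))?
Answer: 1/13816 ≈ 7.2380e-5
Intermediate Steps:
G(s, E) = 20*E (G(s, E) = (-10*(-2))*E = (-5*(-4))*E = 20*E)
1/(9676 + G(-169, 207)) = 1/(9676 + 20*207) = 1/(9676 + 4140) = 1/13816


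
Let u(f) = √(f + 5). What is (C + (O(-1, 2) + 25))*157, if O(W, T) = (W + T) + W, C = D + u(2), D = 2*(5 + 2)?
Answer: 6123 + 157*√7 ≈ 6538.4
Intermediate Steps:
u(f) = √(5 + f)
D = 14 (D = 2*7 = 14)
C = 14 + √7 (C = 14 + √(5 + 2) = 14 + √7 ≈ 16.646)
O(W, T) = T + 2*W (O(W, T) = (T + W) + W = T + 2*W)
(C + (O(-1, 2) + 25))*157 = ((14 + √7) + ((2 + 2*(-1)) + 25))*157 = ((14 + √7) + ((2 - 2) + 25))*157 = ((14 + √7) + (0 + 25))*157 = ((14 + √7) + 25)*157 = (39 + √7)*157 = 6123 + 157*√7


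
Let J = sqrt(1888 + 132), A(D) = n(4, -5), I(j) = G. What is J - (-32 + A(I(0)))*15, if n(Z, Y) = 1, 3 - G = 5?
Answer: 465 + 2*sqrt(505) ≈ 509.94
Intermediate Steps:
G = -2 (G = 3 - 1*5 = 3 - 5 = -2)
I(j) = -2
A(D) = 1
J = 2*sqrt(505) (J = sqrt(2020) = 2*sqrt(505) ≈ 44.944)
J - (-32 + A(I(0)))*15 = 2*sqrt(505) - (-32 + 1)*15 = 2*sqrt(505) - (-31)*15 = 2*sqrt(505) - 1*(-465) = 2*sqrt(505) + 465 = 465 + 2*sqrt(505)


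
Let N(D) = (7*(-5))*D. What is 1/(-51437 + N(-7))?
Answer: -1/51192 ≈ -1.9534e-5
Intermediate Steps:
N(D) = -35*D
1/(-51437 + N(-7)) = 1/(-51437 - 35*(-7)) = 1/(-51437 + 245) = 1/(-51192) = -1/51192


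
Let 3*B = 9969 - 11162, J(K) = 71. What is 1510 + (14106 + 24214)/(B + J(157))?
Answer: 68242/49 ≈ 1392.7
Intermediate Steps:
B = -1193/3 (B = (9969 - 11162)/3 = (⅓)*(-1193) = -1193/3 ≈ -397.67)
1510 + (14106 + 24214)/(B + J(157)) = 1510 + (14106 + 24214)/(-1193/3 + 71) = 1510 + 38320/(-980/3) = 1510 + 38320*(-3/980) = 1510 - 5748/49 = 68242/49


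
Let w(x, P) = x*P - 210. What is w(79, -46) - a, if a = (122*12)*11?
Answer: -19948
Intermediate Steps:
w(x, P) = -210 + P*x (w(x, P) = P*x - 210 = -210 + P*x)
a = 16104 (a = 1464*11 = 16104)
w(79, -46) - a = (-210 - 46*79) - 1*16104 = (-210 - 3634) - 16104 = -3844 - 16104 = -19948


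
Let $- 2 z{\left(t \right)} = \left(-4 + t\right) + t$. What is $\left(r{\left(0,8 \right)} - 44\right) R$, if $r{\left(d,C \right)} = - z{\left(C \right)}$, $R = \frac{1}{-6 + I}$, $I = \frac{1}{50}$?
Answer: $\frac{1900}{299} \approx 6.3545$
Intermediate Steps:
$z{\left(t \right)} = 2 - t$ ($z{\left(t \right)} = - \frac{\left(-4 + t\right) + t}{2} = - \frac{-4 + 2 t}{2} = 2 - t$)
$I = \frac{1}{50} \approx 0.02$
$R = - \frac{50}{299}$ ($R = \frac{1}{-6 + \frac{1}{50}} = \frac{1}{- \frac{299}{50}} = - \frac{50}{299} \approx -0.16722$)
$r{\left(d,C \right)} = -2 + C$ ($r{\left(d,C \right)} = - (2 - C) = -2 + C$)
$\left(r{\left(0,8 \right)} - 44\right) R = \left(\left(-2 + 8\right) - 44\right) \left(- \frac{50}{299}\right) = \left(6 - 44\right) \left(- \frac{50}{299}\right) = \left(-38\right) \left(- \frac{50}{299}\right) = \frac{1900}{299}$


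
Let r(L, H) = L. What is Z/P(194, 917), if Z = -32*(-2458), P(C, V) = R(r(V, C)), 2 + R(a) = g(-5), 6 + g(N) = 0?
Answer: -9832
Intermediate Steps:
g(N) = -6 (g(N) = -6 + 0 = -6)
R(a) = -8 (R(a) = -2 - 6 = -8)
P(C, V) = -8
Z = 78656
Z/P(194, 917) = 78656/(-8) = 78656*(-⅛) = -9832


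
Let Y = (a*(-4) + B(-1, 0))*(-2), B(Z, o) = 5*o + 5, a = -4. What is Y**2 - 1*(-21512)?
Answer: 23276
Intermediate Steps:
B(Z, o) = 5 + 5*o
Y = -42 (Y = (-4*(-4) + (5 + 5*0))*(-2) = (16 + (5 + 0))*(-2) = (16 + 5)*(-2) = 21*(-2) = -42)
Y**2 - 1*(-21512) = (-42)**2 - 1*(-21512) = 1764 + 21512 = 23276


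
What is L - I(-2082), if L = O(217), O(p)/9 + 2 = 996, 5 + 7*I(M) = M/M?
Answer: 62626/7 ≈ 8946.6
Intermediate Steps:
I(M) = -4/7 (I(M) = -5/7 + (M/M)/7 = -5/7 + (⅐)*1 = -5/7 + ⅐ = -4/7)
O(p) = 8946 (O(p) = -18 + 9*996 = -18 + 8964 = 8946)
L = 8946
L - I(-2082) = 8946 - 1*(-4/7) = 8946 + 4/7 = 62626/7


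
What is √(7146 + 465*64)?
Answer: √36906 ≈ 192.11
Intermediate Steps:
√(7146 + 465*64) = √(7146 + 29760) = √36906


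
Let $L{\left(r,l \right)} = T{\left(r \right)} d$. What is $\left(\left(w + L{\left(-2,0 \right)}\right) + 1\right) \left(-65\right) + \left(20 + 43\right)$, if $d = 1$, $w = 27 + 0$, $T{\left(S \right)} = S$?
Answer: $-1627$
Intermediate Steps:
$w = 27$
$L{\left(r,l \right)} = r$ ($L{\left(r,l \right)} = r 1 = r$)
$\left(\left(w + L{\left(-2,0 \right)}\right) + 1\right) \left(-65\right) + \left(20 + 43\right) = \left(\left(27 - 2\right) + 1\right) \left(-65\right) + \left(20 + 43\right) = \left(25 + 1\right) \left(-65\right) + 63 = 26 \left(-65\right) + 63 = -1690 + 63 = -1627$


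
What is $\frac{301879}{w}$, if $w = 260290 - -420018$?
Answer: $\frac{301879}{680308} \approx 0.44374$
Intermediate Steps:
$w = 680308$ ($w = 260290 + 420018 = 680308$)
$\frac{301879}{w} = \frac{301879}{680308}$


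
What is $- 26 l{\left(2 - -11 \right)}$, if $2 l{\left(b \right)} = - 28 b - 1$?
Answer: $4745$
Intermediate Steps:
$l{\left(b \right)} = - \frac{1}{2} - 14 b$ ($l{\left(b \right)} = \frac{- 28 b - 1}{2} = \frac{-1 - 28 b}{2} = - \frac{1}{2} - 14 b$)
$- 26 l{\left(2 - -11 \right)} = - 26 \left(- \frac{1}{2} - 14 \left(2 - -11\right)\right) = - 26 \left(- \frac{1}{2} - 14 \left(2 + 11\right)\right) = - 26 \left(- \frac{1}{2} - 182\right) = \left(-26\right) \left(- \frac{365}{2}\right) = 4745$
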